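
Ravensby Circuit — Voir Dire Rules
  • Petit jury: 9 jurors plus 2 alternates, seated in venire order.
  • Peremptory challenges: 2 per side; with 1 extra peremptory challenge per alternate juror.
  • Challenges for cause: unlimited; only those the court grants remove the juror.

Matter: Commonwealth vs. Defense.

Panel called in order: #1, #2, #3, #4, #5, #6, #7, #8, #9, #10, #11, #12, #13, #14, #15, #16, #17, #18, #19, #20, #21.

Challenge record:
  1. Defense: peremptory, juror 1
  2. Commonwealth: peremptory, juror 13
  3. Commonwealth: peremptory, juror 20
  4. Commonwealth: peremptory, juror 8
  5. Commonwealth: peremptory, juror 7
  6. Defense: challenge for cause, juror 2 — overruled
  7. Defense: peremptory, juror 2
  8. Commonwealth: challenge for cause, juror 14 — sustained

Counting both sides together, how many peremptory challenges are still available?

Commonwealth allotment: 2 base + 1 × 2 alternates = 4. Defense allotment: 2 base + 1 × 2 alternates = 4.
Commonwealth peremptories used: #13, #20, #8, #7 — 4 (the for-cause on #14 doesn't count).
Defense peremptories used: #1, #2 — 2 (the for-cause on #2 doesn't count).
Remaining: (4 − 4) + (4 − 2) = 2.

2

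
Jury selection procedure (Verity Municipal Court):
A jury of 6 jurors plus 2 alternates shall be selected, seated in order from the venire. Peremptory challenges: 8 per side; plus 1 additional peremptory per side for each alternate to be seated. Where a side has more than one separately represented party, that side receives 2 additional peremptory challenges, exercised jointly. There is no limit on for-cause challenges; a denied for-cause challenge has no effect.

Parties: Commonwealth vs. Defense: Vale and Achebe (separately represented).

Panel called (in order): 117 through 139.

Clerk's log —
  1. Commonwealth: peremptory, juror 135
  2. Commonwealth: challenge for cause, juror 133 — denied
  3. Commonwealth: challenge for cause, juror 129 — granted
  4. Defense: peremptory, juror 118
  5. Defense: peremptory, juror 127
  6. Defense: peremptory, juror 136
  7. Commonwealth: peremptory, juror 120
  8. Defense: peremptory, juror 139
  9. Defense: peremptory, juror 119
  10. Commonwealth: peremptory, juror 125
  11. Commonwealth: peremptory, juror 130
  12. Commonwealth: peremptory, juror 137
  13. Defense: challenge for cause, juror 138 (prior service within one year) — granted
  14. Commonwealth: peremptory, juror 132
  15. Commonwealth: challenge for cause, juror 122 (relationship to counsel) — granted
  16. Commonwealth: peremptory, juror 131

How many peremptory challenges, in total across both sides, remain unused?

10

Commonwealth allotment: 8 base + 1 × 2 alternates = 10. Defense allotment: 8 base + 1 × 2 alternates + 2 multi-party = 12.
Commonwealth peremptories used: #135, #120, #125, #130, #137, #132, #131 — 7 (for-cause on #133, #129, #122 don't count).
Defense peremptories used: #118, #127, #136, #139, #119 — 5 (the for-cause on #138 doesn't count).
Remaining: (10 − 7) + (12 − 5) = 10.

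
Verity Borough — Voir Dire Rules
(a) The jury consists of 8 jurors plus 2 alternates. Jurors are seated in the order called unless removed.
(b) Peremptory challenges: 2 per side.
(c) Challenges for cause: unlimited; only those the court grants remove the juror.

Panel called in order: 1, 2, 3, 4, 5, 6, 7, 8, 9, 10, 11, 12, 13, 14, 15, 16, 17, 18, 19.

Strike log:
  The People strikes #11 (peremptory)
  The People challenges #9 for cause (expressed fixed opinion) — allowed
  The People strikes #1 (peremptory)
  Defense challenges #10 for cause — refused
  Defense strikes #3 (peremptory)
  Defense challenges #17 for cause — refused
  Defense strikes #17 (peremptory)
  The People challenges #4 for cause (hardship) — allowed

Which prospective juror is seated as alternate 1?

14

Removed: #1, #3, #4, #9, #11, #17. (#10 stays — for-cause denied.)
Seating in order: seats 1–8 → #2, #5, #6, #7, #8, #10, #12, #13; alternates → #14, #15.
So alternate 1 is #14.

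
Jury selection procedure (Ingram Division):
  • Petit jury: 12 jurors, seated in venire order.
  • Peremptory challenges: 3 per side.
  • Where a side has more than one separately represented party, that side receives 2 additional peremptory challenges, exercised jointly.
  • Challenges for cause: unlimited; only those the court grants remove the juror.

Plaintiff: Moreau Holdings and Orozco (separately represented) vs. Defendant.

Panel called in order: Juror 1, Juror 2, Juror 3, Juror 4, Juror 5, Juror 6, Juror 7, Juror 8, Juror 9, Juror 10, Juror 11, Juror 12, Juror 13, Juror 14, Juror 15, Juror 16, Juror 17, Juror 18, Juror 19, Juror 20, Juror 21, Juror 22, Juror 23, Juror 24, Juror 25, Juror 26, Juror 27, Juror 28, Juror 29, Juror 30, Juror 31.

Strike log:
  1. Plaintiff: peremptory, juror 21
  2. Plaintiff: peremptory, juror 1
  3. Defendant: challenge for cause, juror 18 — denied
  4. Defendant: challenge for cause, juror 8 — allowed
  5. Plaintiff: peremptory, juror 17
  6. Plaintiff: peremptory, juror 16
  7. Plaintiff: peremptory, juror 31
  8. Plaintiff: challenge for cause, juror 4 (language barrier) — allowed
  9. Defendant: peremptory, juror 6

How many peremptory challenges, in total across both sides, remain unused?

2

Plaintiff allotment: 3 base + 2 multi-party = 5. Defendant allotment: 3.
Plaintiff peremptories used: #21, #1, #17, #16, #31 — 5 (the for-cause on #4 doesn't count).
Defendant peremptories used: #6 — 1 (for-cause on #18, #8 don't count).
Remaining: (5 − 5) + (3 − 1) = 2.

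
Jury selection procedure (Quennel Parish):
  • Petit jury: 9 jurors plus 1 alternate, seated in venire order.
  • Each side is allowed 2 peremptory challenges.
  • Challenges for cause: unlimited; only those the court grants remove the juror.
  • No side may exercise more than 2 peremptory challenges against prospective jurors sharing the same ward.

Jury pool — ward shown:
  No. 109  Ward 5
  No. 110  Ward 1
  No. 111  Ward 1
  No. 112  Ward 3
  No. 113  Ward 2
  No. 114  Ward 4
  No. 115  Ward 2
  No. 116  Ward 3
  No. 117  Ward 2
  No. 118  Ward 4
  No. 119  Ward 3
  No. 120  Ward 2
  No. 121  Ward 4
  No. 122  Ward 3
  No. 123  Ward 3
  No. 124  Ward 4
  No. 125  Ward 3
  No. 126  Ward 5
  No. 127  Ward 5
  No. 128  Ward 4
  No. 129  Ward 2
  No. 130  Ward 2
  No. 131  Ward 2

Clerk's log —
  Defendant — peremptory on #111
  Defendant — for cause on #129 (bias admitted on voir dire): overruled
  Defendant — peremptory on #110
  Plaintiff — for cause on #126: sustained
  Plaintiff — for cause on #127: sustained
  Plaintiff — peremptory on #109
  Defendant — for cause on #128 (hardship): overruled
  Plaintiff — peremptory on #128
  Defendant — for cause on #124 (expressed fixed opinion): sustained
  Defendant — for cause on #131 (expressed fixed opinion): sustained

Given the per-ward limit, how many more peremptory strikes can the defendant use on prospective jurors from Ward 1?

Defendant peremptories so far: #111, #110 — 2 of 2 used, 0 left overall.
Against Ward 1: #111, #110 — 2 used; per-ward cap 2 leaves 0.
Binding limit: min(0, 0) = 0.

0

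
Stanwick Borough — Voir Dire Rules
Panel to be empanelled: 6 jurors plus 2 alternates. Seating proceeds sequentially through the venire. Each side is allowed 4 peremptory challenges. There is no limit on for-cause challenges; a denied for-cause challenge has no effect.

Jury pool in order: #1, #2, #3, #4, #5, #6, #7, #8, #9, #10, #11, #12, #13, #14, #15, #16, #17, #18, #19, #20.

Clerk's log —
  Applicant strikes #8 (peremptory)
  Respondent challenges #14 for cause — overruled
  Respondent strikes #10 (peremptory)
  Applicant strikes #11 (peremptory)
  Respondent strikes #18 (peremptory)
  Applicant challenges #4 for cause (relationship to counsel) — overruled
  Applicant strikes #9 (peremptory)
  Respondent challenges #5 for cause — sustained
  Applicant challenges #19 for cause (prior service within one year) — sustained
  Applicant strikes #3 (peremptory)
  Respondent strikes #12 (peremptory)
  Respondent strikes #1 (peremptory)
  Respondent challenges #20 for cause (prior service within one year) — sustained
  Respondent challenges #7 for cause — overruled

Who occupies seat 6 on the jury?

Removed: #1, #3, #5, #8, #9, #10, #11, #12, #18, #19, #20. (#4, #7, #14 stay — for-cause denied.)
Seating in order: seats 1–6 → #2, #4, #6, #7, #13, #14; alternates → #15, #16.
So seat 6 is #14.

14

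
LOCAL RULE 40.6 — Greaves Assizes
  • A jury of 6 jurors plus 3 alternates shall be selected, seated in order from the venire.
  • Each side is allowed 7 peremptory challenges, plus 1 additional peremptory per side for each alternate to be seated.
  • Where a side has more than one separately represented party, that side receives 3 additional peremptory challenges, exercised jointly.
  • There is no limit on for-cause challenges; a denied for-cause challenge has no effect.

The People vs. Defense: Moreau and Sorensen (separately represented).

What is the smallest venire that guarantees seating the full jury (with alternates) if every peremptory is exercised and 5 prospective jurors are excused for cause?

37

Seats to fill: 6 + 3 alternates = 9.
Peremptories — The People: 7 + 1×3 = 10; Defense: 7 + 1×3 + 3 = 13; total 23.
For-cause removals: 5.
Minimum venire: 9 + 23 + 5 = 37.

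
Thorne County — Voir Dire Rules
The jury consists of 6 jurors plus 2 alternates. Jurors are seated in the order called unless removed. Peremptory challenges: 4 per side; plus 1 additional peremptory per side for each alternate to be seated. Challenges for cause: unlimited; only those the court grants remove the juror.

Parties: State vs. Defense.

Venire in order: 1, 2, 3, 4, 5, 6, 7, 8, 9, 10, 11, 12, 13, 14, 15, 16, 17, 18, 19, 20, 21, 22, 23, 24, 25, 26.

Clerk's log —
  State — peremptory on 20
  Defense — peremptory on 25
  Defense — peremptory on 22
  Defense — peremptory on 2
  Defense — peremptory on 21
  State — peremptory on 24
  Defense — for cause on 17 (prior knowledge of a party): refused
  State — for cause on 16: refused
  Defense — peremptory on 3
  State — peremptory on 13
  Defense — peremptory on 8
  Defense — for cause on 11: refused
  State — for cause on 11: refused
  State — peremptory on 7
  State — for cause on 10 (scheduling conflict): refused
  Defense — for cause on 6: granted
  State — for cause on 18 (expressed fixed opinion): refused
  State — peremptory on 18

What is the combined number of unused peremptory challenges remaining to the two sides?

1

State allotment: 4 base + 1 × 2 alternates = 6. Defense allotment: 4 base + 1 × 2 alternates = 6.
State peremptories used: #20, #24, #13, #7, #18 — 5 (for-cause on #16, #11, #10, #18 don't count).
Defense peremptories used: #25, #22, #2, #21, #3, #8 — 6 (for-cause on #17, #11, #6 don't count).
Remaining: (6 − 5) + (6 − 6) = 1.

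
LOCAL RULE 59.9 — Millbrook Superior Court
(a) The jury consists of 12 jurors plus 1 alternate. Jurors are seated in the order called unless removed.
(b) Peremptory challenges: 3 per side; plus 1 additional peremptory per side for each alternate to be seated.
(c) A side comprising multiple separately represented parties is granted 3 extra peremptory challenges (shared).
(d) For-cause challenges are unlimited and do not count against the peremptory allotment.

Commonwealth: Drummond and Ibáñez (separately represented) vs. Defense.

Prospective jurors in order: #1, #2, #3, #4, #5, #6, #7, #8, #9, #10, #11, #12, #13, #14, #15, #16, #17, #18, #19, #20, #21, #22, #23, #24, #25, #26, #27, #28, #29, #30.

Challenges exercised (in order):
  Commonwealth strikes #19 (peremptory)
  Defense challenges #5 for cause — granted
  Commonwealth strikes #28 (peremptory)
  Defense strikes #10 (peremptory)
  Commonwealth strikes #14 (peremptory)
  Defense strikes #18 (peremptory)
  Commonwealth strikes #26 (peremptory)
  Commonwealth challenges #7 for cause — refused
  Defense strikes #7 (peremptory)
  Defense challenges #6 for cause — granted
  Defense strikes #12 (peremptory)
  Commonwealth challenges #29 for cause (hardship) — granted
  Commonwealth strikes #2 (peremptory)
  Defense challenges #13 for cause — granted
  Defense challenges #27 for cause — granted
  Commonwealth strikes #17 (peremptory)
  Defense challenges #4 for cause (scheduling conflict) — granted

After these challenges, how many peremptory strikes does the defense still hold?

0

Defense allotment: 3 base + 1 × 1 alternate = 4.
Defense peremptories used: #10, #18, #7, #12 — 4 (for-cause on #5, #6, #13, #27, #4 don't count).
Remaining: 4 − 4 = 0.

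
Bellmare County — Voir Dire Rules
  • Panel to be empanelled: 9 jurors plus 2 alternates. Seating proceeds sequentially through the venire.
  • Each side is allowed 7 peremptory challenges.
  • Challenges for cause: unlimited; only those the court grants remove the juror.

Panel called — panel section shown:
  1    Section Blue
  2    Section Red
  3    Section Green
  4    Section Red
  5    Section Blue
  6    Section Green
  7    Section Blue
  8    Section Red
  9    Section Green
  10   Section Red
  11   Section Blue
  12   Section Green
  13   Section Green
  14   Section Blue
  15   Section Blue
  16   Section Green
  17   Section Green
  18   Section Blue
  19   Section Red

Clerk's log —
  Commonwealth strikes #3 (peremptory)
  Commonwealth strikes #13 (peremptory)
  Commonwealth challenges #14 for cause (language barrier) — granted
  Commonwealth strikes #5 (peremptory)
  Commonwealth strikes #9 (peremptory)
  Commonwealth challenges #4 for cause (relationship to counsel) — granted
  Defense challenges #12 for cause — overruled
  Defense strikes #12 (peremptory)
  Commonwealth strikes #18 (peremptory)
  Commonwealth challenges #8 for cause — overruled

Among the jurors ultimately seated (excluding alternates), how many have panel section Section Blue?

4

Removed: #3, #4, #5, #9, #12, #13, #14, #18.
Seated jurors 1–9: #1, #2, #6, #7, #8, #10, #11, #15, #16 (alternates #17, #19 not counted).
Of those, in Section Blue: #1, #7, #11, #15 → 4.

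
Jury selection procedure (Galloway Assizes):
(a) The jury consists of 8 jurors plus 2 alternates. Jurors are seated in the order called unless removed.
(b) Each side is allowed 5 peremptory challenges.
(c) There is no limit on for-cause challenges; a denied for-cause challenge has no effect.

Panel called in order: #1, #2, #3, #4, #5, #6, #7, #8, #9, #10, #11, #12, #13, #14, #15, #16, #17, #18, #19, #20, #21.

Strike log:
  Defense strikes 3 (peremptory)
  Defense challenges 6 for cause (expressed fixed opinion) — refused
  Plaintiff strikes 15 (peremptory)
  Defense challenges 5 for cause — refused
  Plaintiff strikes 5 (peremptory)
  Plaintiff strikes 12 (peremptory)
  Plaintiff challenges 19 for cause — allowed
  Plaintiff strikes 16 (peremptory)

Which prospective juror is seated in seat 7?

Removed: #3, #5, #12, #15, #16, #19. (#6 stays — for-cause denied.)
Filling seats in venire order through position 7: #1, #2, #4, #6, #7, #8, #9.
So seat 7 is #9.

9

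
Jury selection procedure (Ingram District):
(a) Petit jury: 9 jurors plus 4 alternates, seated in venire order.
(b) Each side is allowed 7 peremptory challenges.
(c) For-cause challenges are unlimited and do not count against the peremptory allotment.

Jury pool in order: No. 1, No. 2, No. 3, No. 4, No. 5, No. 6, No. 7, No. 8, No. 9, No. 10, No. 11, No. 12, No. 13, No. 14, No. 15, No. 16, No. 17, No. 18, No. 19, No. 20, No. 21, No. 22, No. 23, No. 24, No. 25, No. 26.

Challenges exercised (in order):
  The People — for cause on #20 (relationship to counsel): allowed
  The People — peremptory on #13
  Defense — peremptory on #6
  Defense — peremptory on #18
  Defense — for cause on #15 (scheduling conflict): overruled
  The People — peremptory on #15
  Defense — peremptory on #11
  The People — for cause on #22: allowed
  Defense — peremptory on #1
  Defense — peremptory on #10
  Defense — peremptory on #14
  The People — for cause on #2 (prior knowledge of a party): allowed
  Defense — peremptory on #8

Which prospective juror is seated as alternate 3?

Removed: #1, #2, #6, #8, #10, #11, #13, #14, #15, #18, #20, #22.
Filling seats in venire order through position 12: #3, #4, #5, #7, #9, #12, #16, #17, #19, #21, #23, #24.
So alternate 3 is #24.

24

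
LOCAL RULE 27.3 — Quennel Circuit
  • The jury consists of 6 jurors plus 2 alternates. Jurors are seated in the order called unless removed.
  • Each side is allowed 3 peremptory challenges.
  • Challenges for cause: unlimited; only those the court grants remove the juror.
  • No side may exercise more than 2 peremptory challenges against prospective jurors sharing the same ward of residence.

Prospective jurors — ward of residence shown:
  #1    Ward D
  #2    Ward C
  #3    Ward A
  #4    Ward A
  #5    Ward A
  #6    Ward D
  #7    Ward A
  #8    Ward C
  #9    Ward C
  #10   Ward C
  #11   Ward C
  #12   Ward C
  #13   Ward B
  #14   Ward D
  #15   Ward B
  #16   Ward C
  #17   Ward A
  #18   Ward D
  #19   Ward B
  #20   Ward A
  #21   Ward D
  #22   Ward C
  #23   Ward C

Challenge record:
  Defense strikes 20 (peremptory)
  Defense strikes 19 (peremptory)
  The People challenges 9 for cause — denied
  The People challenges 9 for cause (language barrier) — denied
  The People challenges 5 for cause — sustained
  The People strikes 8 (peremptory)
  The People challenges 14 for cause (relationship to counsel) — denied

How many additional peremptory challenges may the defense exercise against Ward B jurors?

1

Defense peremptories so far: #20, #19 — 2 of 3 used, 1 left overall.
Against Ward B: #19 — 1 used; per-ward cap 2 leaves 1.
Binding limit: min(1, 1) = 1.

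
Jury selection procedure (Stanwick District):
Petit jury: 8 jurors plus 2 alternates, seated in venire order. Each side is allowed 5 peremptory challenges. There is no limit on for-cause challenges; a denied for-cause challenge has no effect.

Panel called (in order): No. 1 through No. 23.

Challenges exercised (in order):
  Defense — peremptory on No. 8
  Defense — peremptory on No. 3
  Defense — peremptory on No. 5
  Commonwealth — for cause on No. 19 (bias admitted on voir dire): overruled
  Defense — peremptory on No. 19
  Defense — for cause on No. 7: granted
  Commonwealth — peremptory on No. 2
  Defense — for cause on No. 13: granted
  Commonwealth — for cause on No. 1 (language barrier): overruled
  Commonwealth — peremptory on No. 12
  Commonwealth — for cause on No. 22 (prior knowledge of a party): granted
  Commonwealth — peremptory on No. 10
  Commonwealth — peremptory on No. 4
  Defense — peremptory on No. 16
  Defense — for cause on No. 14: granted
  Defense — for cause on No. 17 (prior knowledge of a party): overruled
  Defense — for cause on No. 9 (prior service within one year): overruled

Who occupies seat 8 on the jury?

20

Removed: #2, #3, #4, #5, #7, #8, #10, #12, #13, #14, #16, #19, #22. (#1, #9, #17 stay — for-cause denied.)
Filling seats in venire order through position 8: #1, #6, #9, #11, #15, #17, #18, #20.
So seat 8 is #20.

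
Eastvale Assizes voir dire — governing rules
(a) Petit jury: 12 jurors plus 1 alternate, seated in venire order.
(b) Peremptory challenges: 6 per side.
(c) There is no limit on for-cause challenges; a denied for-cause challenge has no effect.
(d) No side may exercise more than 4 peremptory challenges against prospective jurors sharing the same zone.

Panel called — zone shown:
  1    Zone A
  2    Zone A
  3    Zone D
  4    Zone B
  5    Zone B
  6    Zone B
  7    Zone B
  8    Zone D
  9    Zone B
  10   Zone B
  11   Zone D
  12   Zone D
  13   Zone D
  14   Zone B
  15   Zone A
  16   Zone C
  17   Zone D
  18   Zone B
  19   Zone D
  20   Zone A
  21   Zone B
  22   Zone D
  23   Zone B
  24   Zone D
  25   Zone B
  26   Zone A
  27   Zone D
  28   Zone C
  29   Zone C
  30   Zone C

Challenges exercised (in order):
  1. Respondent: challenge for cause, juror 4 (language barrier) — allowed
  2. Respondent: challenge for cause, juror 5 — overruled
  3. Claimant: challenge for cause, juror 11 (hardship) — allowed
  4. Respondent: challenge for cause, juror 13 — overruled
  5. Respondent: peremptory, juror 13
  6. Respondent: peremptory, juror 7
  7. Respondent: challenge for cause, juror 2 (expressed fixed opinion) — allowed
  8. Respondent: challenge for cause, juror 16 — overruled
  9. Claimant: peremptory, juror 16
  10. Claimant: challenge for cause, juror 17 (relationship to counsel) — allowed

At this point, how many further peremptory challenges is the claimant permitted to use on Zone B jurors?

4

Claimant peremptories so far: #16 — 1 of 6 used, 5 left overall.
Against Zone B: none yet — per-zone cap 4 leaves 4.
Binding limit: min(5, 4) = 4.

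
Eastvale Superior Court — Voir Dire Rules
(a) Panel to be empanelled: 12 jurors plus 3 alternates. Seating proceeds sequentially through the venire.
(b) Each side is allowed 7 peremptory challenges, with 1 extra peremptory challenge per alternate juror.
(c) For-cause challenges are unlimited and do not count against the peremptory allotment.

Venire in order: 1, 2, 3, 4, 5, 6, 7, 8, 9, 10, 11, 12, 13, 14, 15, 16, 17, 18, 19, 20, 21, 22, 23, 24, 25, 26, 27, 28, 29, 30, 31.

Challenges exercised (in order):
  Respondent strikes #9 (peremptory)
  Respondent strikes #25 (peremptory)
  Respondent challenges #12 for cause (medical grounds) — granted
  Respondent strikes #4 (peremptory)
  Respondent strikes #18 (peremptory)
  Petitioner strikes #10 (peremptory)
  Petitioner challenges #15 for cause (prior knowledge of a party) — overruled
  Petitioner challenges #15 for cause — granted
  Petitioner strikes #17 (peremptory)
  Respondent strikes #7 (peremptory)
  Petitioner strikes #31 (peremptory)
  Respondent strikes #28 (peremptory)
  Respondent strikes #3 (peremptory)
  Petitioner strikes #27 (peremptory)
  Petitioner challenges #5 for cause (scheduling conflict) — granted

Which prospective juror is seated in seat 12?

Removed: #3, #4, #5, #7, #9, #10, #12, #15, #17, #18, #25, #27, #28, #31.
Seating in order: seats 1–12 → #1, #2, #6, #8, #11, #13, #14, #16, #19, #20, #21, #22; alternates → #23, #24, #26.
So seat 12 is #22.

22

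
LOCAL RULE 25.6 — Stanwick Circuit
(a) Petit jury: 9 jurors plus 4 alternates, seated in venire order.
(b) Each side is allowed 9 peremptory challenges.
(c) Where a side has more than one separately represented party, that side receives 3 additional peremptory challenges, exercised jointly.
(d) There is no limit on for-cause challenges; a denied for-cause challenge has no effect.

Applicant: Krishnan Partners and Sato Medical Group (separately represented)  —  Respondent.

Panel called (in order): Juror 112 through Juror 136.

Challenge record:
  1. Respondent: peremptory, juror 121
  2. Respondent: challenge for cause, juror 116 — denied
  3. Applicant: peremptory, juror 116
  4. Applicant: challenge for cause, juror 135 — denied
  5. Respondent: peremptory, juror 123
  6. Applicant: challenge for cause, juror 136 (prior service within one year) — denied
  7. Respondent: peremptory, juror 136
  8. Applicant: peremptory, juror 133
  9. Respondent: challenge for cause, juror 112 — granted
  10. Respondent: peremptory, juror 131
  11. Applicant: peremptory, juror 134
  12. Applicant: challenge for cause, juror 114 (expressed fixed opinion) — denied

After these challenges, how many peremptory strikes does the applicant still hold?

Applicant allotment: 9 base + 3 multi-party = 12.
Applicant peremptories used: #116, #133, #134 — 3 (for-cause on #135, #136, #114 don't count).
Remaining: 12 − 3 = 9.

9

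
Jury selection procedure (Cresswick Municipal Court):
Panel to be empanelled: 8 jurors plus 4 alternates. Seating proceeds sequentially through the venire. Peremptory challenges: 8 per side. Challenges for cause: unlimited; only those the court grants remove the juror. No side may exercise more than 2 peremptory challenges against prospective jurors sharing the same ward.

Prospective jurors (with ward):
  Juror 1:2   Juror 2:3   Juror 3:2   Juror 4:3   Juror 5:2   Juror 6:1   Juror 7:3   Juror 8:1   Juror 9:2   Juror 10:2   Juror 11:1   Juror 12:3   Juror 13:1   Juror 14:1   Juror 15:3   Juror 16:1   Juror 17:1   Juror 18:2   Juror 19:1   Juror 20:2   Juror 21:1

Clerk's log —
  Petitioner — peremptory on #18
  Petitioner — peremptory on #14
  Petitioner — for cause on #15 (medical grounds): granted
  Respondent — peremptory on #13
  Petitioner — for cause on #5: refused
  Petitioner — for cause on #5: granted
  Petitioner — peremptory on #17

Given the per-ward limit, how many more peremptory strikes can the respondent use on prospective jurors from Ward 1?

Respondent peremptories so far: #13 — 1 of 8 used, 7 left overall.
Against Ward 1: #13 — 1 used; per-ward cap 2 leaves 1.
Binding limit: min(7, 1) = 1.

1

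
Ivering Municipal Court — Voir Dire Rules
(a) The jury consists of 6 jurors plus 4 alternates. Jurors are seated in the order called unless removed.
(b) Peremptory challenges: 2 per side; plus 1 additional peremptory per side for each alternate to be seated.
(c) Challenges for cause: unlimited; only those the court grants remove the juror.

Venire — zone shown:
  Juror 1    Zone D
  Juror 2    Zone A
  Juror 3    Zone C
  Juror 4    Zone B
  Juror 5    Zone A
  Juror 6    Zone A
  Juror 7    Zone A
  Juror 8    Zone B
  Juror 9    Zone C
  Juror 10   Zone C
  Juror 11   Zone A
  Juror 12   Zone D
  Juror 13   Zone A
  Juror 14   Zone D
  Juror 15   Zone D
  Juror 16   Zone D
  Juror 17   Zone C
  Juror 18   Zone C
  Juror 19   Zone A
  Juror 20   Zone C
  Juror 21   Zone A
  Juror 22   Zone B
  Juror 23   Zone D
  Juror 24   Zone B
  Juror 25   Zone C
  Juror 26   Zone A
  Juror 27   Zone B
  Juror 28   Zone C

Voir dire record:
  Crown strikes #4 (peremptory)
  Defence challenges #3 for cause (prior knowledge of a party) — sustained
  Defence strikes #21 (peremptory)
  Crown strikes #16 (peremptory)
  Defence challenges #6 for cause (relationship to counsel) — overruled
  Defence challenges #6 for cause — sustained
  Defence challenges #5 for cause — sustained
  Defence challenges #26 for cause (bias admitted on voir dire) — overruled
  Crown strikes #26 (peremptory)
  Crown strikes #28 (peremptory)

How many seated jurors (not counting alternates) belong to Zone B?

Removed: #3, #4, #5, #6, #16, #21, #26, #28.
Seated jurors 1–6: #1, #2, #7, #8, #9, #10 (alternates #11, #12, #13, #14 not counted).
Of those, in Zone B: #8 → 1.

1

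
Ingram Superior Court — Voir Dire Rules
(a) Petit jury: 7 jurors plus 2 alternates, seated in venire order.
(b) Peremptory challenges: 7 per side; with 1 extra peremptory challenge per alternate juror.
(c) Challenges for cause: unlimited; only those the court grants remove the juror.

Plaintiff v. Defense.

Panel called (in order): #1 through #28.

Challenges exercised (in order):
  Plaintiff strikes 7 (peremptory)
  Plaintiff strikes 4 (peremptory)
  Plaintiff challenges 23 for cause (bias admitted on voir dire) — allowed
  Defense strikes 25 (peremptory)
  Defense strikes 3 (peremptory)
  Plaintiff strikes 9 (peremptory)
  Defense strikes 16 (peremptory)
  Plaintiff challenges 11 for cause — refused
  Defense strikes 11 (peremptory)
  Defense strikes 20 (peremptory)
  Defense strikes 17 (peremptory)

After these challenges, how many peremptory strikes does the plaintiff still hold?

6

Plaintiff allotment: 7 base + 1 × 2 alternates = 9.
Plaintiff peremptories used: #7, #4, #9 — 3 (for-cause on #23, #11 don't count).
Remaining: 9 − 3 = 6.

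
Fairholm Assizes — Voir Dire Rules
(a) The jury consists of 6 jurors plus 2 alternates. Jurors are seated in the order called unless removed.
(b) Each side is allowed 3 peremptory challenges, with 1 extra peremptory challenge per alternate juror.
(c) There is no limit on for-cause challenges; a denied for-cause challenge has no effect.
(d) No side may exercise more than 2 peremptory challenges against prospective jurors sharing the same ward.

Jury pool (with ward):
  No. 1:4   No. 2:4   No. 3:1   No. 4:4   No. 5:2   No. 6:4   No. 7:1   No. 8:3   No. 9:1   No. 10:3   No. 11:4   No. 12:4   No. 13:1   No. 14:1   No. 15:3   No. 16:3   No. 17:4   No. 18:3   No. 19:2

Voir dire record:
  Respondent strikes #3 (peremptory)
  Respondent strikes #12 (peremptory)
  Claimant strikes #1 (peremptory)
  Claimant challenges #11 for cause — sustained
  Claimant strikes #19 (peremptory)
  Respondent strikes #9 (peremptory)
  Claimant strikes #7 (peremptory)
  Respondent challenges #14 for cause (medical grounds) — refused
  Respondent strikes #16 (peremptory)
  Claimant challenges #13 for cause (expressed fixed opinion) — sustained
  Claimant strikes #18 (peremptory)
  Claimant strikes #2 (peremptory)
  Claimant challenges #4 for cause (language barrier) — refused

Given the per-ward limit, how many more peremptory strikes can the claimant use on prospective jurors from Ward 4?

Claimant peremptories so far: #1, #19, #7, #18, #2 — 5 of 5 used, 0 left overall.
Against Ward 4: #1, #2 — 2 used; per-ward cap 2 leaves 0.
Binding limit: min(0, 0) = 0.

0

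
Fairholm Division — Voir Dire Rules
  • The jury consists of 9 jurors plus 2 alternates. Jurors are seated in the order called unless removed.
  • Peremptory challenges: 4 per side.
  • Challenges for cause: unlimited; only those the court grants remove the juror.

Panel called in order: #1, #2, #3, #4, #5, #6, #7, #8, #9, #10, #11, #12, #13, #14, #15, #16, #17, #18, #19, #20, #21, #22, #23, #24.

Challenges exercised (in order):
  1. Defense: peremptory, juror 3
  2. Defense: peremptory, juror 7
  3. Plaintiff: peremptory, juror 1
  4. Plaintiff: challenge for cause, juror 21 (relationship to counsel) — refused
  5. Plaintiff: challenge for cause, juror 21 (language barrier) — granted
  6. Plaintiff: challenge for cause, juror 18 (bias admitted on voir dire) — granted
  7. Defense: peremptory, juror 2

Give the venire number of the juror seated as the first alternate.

14

Removed: #1, #2, #3, #7, #18, #21.
Seating in order: seats 1–9 → #4, #5, #6, #8, #9, #10, #11, #12, #13; alternates → #14, #15.
So alternate 1 is #14.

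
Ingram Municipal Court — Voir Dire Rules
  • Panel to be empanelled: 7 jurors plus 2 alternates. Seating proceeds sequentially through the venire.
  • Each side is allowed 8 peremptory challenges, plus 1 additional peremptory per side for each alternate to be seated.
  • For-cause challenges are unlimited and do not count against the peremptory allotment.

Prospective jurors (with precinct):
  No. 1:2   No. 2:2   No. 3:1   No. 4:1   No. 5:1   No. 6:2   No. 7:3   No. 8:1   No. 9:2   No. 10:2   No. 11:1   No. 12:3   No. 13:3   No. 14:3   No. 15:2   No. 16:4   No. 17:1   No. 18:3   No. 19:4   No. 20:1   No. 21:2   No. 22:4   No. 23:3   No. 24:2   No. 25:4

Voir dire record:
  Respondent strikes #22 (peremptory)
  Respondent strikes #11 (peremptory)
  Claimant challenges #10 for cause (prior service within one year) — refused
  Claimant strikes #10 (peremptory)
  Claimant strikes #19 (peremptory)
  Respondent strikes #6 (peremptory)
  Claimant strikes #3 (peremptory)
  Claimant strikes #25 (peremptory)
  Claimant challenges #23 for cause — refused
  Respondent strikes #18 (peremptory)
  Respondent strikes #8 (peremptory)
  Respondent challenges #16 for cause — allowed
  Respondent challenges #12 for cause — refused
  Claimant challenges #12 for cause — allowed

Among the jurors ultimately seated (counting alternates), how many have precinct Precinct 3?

Removed: #3, #6, #8, #10, #11, #12, #16, #18, #19, #22, #25.
Seated (9 incl. alternates): #1, #2, #4, #5, #7, #9, #13, #14, #15.
Of those, in Precinct 3: #7, #13, #14 → 3.

3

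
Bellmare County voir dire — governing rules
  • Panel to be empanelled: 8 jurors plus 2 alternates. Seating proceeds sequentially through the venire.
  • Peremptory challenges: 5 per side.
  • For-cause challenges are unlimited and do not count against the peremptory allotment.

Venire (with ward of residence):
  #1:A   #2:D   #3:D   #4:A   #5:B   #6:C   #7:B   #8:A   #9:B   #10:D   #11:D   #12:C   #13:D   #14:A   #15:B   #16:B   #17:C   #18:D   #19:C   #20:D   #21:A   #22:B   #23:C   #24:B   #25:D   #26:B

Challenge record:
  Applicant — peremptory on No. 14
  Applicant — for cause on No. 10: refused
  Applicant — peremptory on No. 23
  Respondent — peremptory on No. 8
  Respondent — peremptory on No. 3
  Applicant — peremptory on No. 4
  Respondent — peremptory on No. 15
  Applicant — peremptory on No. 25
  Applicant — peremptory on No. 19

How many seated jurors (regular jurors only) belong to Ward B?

3

Removed: #3, #4, #8, #14, #15, #19, #23, #25.
Seated jurors 1–8: #1, #2, #5, #6, #7, #9, #10, #11 (alternates #12, #13 not counted).
Of those, in Ward B: #5, #7, #9 → 3.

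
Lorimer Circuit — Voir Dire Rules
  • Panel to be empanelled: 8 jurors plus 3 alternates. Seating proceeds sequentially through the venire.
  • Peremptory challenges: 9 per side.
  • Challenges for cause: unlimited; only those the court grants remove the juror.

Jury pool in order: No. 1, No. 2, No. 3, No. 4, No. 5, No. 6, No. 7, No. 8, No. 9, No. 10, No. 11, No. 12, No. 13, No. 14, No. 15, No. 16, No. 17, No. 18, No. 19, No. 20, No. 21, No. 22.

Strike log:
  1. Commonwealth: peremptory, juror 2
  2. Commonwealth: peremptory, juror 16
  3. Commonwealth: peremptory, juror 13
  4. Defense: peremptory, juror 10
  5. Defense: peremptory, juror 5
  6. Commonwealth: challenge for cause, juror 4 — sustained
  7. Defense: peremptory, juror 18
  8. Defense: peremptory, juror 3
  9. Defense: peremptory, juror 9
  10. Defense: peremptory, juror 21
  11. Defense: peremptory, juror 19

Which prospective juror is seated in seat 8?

Removed: #2, #3, #4, #5, #9, #10, #13, #16, #18, #19, #21.
Seating in order: seats 1–8 → #1, #6, #7, #8, #11, #12, #14, #15; alternates → #17, #20, #22.
So seat 8 is #15.

15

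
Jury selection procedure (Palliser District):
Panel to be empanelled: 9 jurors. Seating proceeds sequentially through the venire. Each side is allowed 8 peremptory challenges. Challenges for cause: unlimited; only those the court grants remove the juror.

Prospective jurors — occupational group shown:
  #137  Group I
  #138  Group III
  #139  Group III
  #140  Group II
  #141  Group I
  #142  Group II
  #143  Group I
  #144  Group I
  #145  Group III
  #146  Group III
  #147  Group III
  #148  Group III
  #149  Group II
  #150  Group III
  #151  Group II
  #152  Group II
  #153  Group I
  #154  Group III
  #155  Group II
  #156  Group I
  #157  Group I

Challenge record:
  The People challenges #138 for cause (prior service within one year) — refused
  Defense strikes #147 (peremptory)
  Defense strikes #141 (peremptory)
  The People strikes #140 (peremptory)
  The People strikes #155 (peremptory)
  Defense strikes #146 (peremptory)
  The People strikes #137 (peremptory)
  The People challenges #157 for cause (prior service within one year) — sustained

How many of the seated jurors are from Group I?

Removed: #137, #140, #141, #146, #147, #155, #157.
Seated jurors 1–9: #138, #139, #142, #143, #144, #145, #148, #149, #150.
Of those, in Group I: #143, #144 → 2.

2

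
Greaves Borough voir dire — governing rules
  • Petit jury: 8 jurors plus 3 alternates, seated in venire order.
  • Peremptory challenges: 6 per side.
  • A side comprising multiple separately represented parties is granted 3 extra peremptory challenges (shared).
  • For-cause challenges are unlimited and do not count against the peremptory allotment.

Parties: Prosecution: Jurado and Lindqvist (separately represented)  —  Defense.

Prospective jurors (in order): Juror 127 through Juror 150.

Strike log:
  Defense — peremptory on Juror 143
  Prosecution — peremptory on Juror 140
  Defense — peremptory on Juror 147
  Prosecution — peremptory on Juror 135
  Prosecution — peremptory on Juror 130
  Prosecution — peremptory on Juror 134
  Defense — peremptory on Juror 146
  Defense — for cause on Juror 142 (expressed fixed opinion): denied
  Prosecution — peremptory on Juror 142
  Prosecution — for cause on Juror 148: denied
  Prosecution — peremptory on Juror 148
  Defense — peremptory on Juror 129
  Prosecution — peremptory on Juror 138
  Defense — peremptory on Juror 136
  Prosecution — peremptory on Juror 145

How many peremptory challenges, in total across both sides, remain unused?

Prosecution allotment: 6 base + 3 multi-party = 9. Defense allotment: 6.
Prosecution peremptories used: #140, #135, #130, #134, #142, #148, #138, #145 — 8 (the for-cause on #148 doesn't count).
Defense peremptories used: #143, #147, #146, #129, #136 — 5 (the for-cause on #142 doesn't count).
Remaining: (9 − 8) + (6 − 5) = 2.

2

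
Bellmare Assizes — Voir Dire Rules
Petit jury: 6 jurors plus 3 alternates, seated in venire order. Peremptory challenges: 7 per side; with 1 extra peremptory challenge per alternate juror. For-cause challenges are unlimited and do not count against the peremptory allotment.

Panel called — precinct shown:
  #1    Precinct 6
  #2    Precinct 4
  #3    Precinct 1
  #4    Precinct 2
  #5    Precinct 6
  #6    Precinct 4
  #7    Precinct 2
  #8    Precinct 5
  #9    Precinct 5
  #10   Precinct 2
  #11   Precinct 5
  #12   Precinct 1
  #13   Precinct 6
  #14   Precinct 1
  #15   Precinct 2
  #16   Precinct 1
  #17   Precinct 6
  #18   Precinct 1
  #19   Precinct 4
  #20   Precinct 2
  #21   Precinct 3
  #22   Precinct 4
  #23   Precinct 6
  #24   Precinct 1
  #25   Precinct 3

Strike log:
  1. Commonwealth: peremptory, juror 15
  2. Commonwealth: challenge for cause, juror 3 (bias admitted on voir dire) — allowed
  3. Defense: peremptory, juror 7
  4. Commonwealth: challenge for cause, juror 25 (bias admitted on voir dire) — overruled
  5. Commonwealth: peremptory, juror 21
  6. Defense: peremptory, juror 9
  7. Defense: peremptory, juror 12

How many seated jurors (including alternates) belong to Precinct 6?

3

Removed: #3, #7, #9, #12, #15, #21.
Seated (9 incl. alternates): #1, #2, #4, #5, #6, #8, #10, #11, #13.
Of those, in Precinct 6: #1, #5, #13 → 3.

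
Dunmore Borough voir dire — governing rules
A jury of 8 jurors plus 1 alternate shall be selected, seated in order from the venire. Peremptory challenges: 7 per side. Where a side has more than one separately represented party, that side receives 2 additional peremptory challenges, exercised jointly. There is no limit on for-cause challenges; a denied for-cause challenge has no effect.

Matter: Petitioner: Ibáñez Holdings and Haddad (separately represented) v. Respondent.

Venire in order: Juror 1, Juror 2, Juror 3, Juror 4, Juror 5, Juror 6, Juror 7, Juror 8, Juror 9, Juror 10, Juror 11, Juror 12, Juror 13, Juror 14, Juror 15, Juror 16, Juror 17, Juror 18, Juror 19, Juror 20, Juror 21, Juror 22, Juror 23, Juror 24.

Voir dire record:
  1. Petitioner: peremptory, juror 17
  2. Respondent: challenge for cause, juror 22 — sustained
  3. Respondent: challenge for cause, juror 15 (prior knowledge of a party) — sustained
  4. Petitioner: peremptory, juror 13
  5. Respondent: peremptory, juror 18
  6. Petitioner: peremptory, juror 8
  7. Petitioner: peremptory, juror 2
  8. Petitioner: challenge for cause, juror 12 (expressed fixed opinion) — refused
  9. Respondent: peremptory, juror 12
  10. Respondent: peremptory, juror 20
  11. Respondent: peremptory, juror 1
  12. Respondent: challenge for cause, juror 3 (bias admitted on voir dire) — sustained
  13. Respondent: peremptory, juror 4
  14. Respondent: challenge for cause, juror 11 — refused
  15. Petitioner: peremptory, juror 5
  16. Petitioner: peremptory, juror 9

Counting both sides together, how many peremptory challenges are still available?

5

Petitioner allotment: 7 base + 2 multi-party = 9. Respondent allotment: 7.
Petitioner peremptories used: #17, #13, #8, #2, #5, #9 — 6 (the for-cause on #12 doesn't count).
Respondent peremptories used: #18, #12, #20, #1, #4 — 5 (for-cause on #22, #15, #3, #11 don't count).
Remaining: (9 − 6) + (7 − 5) = 5.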